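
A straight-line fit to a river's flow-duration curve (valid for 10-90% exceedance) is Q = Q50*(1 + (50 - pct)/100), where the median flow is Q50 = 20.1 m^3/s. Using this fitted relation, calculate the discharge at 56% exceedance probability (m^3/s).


Q = 20.1 * (1 + (50 - 56)/100) = 18.8940 m^3/s


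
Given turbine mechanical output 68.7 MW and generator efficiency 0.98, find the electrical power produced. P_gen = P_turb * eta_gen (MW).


P_gen = 68.7 * 0.98 = 67.3260 MW


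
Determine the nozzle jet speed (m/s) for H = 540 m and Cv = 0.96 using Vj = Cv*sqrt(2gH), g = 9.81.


Vj = 0.96 * sqrt(2*9.81*540) = 98.8138 m/s


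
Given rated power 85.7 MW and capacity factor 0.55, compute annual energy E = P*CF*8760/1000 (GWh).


E = 85.7 * 0.55 * 8760 / 1000 = 412.9026 GWh


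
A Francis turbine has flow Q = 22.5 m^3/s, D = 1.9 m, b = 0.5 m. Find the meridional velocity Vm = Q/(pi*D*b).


Vm = 22.5 / (pi * 1.9 * 0.5) = 7.5389 m/s


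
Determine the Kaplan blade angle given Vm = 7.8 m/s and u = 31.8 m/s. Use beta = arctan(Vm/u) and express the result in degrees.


beta = arctan(7.8 / 31.8) = 13.7816 degrees


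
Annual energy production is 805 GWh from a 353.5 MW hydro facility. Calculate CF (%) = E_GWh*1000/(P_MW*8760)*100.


CF = 805 * 1000 / (353.5 * 8760) * 100 = 25.9958 %


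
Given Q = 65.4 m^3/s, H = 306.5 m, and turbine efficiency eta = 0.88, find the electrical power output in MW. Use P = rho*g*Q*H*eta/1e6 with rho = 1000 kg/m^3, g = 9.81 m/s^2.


P = 1000 * 9.81 * 65.4 * 306.5 * 0.88 / 1e6 = 173.0453 MW


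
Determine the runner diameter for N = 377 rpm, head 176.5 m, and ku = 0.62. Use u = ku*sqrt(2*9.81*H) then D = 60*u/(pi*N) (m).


u = 0.62 * sqrt(2*9.81*176.5) = 36.4849 m/s
D = 60 * 36.4849 / (pi * 377) = 1.8483 m


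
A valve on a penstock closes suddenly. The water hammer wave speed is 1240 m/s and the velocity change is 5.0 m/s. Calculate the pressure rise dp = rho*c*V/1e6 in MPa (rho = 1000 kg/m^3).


dp = 1000 * 1240 * 5.0 / 1e6 = 6.2000 MPa


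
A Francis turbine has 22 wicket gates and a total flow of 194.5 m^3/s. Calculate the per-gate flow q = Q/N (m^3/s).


q = 194.5 / 22 = 8.8409 m^3/s


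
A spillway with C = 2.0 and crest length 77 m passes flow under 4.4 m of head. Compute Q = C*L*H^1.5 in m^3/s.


Q = 2.0 * 77 * 4.4^1.5 = 1421.3458 m^3/s


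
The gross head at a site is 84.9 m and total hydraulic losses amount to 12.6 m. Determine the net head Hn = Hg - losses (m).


Hn = 84.9 - 12.6 = 72.3000 m


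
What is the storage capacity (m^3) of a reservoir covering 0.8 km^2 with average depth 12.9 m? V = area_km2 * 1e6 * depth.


V = 0.8 * 1e6 * 12.9 = 1.0320e+07 m^3


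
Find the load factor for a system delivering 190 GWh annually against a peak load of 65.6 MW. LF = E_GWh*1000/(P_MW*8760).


LF = 190 * 1000 / (65.6 * 8760) = 0.3306


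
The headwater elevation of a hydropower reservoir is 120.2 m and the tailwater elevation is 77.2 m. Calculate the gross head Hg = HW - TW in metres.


Hg = 120.2 - 77.2 = 43.0000 m


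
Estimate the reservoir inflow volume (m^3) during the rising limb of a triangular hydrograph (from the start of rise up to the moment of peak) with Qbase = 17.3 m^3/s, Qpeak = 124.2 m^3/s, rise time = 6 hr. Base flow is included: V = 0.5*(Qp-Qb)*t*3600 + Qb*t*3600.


V = 0.5*(124.2 - 17.3)*6*3600 + 17.3*6*3600 = 1.5282e+06 m^3


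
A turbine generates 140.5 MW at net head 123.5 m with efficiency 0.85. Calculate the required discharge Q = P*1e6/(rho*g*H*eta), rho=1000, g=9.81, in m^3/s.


Q = 140.5 * 1e6 / (1000 * 9.81 * 123.5 * 0.85) = 136.4336 m^3/s


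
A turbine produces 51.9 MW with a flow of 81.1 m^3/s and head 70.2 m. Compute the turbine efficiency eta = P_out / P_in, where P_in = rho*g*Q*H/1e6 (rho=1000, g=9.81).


P_in = 1000 * 9.81 * 81.1 * 70.2 / 1e6 = 55.8505 MW
eta = 51.9 / 55.8505 = 0.9293


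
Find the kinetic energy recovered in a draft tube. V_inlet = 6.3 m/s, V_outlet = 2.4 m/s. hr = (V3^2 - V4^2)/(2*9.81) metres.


hr = (6.3^2 - 2.4^2) / (2*9.81) = 1.7294 m


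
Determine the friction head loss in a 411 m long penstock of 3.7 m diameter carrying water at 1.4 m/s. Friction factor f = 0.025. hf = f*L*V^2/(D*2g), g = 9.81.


hf = 0.025 * 411 * 1.4^2 / (3.7 * 2 * 9.81) = 0.2774 m


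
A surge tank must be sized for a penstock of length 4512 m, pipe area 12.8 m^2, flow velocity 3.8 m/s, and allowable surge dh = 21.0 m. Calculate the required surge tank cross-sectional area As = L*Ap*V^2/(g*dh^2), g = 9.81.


As = 4512 * 12.8 * 3.8^2 / (9.81 * 21.0^2) = 192.7696 m^2


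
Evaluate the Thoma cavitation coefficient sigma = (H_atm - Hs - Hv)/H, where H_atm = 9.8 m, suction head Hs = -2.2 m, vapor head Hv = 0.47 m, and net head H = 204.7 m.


sigma = (9.8 - (-2.2) - 0.47) / 204.7 = 0.0563


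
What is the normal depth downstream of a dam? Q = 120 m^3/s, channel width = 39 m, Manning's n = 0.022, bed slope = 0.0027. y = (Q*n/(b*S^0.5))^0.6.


y = (120 * 0.022 / (39 * 0.0027^0.5))^0.6 = 1.1720 m


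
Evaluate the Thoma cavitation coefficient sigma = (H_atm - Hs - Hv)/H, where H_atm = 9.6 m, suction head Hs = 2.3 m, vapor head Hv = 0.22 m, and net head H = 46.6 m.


sigma = (9.6 - 2.3 - 0.22) / 46.6 = 0.1519


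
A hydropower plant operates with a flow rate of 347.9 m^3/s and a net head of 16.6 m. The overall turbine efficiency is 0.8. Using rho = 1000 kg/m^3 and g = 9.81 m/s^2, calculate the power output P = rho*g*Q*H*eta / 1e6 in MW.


P = 1000 * 9.81 * 347.9 * 16.6 * 0.8 / 1e6 = 45.3233 MW


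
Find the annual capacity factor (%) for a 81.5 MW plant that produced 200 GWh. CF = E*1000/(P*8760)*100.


CF = 200 * 1000 / (81.5 * 8760) * 100 = 28.0136 %


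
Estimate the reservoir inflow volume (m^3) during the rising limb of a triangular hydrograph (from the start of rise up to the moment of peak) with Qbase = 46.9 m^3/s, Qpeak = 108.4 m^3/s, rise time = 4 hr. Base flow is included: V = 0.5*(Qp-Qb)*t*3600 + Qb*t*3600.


V = 0.5*(108.4 - 46.9)*4*3600 + 46.9*4*3600 = 1.1182e+06 m^3


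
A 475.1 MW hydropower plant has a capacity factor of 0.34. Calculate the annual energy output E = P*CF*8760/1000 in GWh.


E = 475.1 * 0.34 * 8760 / 1000 = 1415.0378 GWh


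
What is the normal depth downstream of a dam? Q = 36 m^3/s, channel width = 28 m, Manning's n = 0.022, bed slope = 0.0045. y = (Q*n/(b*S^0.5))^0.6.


y = (36 * 0.022 / (28 * 0.0045^0.5))^0.6 = 0.5956 m


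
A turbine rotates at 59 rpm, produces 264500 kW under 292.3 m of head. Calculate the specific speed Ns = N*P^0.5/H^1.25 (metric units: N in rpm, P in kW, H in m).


Ns = 59 * 264500^0.5 / 292.3^1.25 = 25.1061


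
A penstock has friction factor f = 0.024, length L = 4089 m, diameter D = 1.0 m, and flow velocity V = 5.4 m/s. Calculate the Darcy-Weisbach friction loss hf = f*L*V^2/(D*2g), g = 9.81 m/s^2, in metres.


hf = 0.024 * 4089 * 5.4^2 / (1.0 * 2 * 9.81) = 145.8535 m


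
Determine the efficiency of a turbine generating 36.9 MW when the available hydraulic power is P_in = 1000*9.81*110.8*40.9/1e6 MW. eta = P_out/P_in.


P_in = 1000 * 9.81 * 110.8 * 40.9 / 1e6 = 44.4562 MW
eta = 36.9 / 44.4562 = 0.8300


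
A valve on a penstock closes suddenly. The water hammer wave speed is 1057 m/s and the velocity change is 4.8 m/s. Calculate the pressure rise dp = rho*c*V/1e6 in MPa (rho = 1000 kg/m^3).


dp = 1000 * 1057 * 4.8 / 1e6 = 5.0736 MPa


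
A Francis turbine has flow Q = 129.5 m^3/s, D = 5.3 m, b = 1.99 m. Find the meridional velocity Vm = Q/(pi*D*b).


Vm = 129.5 / (pi * 5.3 * 1.99) = 3.9083 m/s


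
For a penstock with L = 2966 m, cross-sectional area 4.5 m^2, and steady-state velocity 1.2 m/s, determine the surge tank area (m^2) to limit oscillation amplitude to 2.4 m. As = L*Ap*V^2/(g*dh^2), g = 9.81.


As = 2966 * 4.5 * 1.2^2 / (9.81 * 2.4^2) = 340.1376 m^2


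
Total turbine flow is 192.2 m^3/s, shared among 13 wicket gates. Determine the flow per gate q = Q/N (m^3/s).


q = 192.2 / 13 = 14.7846 m^3/s


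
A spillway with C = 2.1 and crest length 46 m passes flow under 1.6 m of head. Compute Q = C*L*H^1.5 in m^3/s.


Q = 2.1 * 46 * 1.6^1.5 = 195.5047 m^3/s


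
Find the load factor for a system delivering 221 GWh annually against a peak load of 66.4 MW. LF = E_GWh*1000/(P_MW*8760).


LF = 221 * 1000 / (66.4 * 8760) = 0.3799


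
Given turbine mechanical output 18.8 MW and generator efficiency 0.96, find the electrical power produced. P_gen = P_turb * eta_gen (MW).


P_gen = 18.8 * 0.96 = 18.0480 MW


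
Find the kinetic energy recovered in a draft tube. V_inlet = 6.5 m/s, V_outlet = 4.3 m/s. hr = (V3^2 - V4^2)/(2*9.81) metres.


hr = (6.5^2 - 4.3^2) / (2*9.81) = 1.2110 m


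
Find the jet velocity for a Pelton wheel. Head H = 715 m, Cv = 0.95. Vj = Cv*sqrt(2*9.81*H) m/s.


Vj = 0.95 * sqrt(2*9.81*715) = 112.5191 m/s


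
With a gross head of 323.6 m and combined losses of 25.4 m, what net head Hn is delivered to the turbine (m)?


Hn = 323.6 - 25.4 = 298.2000 m


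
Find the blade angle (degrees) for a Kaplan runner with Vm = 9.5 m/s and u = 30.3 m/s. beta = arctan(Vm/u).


beta = arctan(9.5 / 30.3) = 17.4078 degrees


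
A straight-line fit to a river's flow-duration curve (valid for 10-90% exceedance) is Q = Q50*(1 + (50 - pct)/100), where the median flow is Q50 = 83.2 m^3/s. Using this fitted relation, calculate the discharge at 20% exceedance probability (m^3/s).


Q = 83.2 * (1 + (50 - 20)/100) = 108.1600 m^3/s


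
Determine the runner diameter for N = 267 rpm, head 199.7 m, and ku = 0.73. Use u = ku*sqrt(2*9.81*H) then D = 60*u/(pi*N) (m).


u = 0.73 * sqrt(2*9.81*199.7) = 45.6942 m/s
D = 60 * 45.6942 / (pi * 267) = 3.2685 m


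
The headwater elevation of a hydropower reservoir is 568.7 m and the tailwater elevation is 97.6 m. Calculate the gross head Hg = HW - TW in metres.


Hg = 568.7 - 97.6 = 471.1000 m


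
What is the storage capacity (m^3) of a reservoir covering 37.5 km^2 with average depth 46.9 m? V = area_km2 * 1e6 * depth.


V = 37.5 * 1e6 * 46.9 = 1.7588e+09 m^3


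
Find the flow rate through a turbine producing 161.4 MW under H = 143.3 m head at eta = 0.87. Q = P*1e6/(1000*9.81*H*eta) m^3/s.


Q = 161.4 * 1e6 / (1000 * 9.81 * 143.3 * 0.87) = 131.9681 m^3/s


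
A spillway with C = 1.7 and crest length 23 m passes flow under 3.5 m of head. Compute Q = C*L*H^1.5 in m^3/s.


Q = 1.7 * 23 * 3.5^1.5 = 256.0229 m^3/s


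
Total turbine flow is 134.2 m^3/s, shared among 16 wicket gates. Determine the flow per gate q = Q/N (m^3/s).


q = 134.2 / 16 = 8.3875 m^3/s


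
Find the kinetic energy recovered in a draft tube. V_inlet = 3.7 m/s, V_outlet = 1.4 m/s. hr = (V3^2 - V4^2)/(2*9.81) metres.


hr = (3.7^2 - 1.4^2) / (2*9.81) = 0.5979 m


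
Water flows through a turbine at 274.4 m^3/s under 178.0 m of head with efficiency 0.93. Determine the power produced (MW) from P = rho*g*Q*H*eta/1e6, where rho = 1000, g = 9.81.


P = 1000 * 9.81 * 274.4 * 178.0 * 0.93 / 1e6 = 445.6112 MW


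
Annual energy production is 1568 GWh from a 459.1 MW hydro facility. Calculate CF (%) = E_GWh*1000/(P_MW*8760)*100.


CF = 1568 * 1000 / (459.1 * 8760) * 100 = 38.9883 %


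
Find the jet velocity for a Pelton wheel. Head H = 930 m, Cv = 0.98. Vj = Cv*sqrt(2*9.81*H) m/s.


Vj = 0.98 * sqrt(2*9.81*930) = 132.3784 m/s


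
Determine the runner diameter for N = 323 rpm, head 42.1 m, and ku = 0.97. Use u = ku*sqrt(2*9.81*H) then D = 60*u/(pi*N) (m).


u = 0.97 * sqrt(2*9.81*42.1) = 27.8780 m/s
D = 60 * 27.8780 / (pi * 323) = 1.6484 m


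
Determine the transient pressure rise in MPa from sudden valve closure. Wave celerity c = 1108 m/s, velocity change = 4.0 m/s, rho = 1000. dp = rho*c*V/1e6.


dp = 1000 * 1108 * 4.0 / 1e6 = 4.4320 MPa


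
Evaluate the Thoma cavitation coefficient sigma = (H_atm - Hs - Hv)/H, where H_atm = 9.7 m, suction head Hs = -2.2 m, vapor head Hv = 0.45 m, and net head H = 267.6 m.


sigma = (9.7 - (-2.2) - 0.45) / 267.6 = 0.0428


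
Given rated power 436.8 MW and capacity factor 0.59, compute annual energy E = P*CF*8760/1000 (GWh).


E = 436.8 * 0.59 * 8760 / 1000 = 2257.5571 GWh


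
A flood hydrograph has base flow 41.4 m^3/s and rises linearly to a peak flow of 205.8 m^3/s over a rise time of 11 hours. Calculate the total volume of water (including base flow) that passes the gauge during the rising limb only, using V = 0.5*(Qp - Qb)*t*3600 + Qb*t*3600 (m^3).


V = 0.5*(205.8 - 41.4)*11*3600 + 41.4*11*3600 = 4.8946e+06 m^3


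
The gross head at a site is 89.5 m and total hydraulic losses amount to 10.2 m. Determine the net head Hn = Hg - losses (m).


Hn = 89.5 - 10.2 = 79.3000 m


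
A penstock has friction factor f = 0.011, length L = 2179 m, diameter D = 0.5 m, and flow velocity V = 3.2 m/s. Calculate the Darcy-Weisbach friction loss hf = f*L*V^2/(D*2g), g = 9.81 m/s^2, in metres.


hf = 0.011 * 2179 * 3.2^2 / (0.5 * 2 * 9.81) = 25.0196 m


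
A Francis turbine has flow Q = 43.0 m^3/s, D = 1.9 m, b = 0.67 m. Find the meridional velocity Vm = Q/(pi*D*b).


Vm = 43.0 / (pi * 1.9 * 0.67) = 10.7520 m/s


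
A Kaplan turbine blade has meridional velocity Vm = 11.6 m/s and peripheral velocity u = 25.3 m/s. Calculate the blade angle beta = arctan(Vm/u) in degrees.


beta = arctan(11.6 / 25.3) = 24.6314 degrees


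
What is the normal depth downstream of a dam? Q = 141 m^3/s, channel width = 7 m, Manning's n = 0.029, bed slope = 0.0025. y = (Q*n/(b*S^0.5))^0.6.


y = (141 * 0.029 / (7 * 0.0025^0.5))^0.6 = 4.3705 m


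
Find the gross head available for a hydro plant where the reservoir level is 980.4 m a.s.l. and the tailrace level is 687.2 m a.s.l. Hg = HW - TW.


Hg = 980.4 - 687.2 = 293.2000 m


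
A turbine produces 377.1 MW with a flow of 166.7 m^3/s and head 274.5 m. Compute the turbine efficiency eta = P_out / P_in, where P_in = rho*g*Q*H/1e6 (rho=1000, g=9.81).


P_in = 1000 * 9.81 * 166.7 * 274.5 / 1e6 = 448.8973 MW
eta = 377.1 / 448.8973 = 0.8401


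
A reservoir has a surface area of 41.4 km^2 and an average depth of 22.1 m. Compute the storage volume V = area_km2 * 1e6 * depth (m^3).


V = 41.4 * 1e6 * 22.1 = 9.1494e+08 m^3


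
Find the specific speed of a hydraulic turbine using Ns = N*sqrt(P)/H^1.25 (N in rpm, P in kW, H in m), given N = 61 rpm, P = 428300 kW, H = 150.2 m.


Ns = 61 * 428300^0.5 / 150.2^1.25 = 75.9218


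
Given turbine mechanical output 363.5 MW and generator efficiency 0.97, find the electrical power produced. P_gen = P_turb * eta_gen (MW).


P_gen = 363.5 * 0.97 = 352.5950 MW


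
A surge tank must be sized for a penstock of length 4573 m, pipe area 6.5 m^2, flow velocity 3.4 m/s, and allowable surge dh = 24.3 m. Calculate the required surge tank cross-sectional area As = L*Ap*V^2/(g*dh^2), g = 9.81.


As = 4573 * 6.5 * 3.4^2 / (9.81 * 24.3^2) = 59.3186 m^2


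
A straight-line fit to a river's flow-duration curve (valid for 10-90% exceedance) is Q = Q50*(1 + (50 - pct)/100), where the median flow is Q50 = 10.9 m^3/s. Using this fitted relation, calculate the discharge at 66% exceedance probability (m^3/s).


Q = 10.9 * (1 + (50 - 66)/100) = 9.1560 m^3/s


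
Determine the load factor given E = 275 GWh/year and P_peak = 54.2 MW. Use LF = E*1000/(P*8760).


LF = 275 * 1000 / (54.2 * 8760) = 0.5792


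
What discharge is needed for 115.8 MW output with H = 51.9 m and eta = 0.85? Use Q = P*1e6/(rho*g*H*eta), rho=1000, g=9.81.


Q = 115.8 * 1e6 / (1000 * 9.81 * 51.9 * 0.85) = 267.5798 m^3/s


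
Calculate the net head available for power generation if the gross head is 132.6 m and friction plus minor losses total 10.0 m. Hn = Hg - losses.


Hn = 132.6 - 10.0 = 122.6000 m


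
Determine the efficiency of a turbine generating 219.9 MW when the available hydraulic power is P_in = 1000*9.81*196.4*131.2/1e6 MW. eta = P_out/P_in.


P_in = 1000 * 9.81 * 196.4 * 131.2 / 1e6 = 252.7809 MW
eta = 219.9 / 252.7809 = 0.8699


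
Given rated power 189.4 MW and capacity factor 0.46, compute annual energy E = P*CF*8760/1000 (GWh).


E = 189.4 * 0.46 * 8760 / 1000 = 763.2062 GWh


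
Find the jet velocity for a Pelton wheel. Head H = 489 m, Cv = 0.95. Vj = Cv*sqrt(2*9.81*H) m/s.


Vj = 0.95 * sqrt(2*9.81*489) = 93.0524 m/s


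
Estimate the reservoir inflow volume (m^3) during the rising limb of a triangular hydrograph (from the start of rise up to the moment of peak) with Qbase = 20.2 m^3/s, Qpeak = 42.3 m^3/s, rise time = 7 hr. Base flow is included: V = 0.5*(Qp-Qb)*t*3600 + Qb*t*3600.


V = 0.5*(42.3 - 20.2)*7*3600 + 20.2*7*3600 = 787500.0000 m^3


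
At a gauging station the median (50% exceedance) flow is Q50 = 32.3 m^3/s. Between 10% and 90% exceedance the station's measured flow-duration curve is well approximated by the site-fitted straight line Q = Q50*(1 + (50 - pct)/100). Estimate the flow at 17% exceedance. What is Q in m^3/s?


Q = 32.3 * (1 + (50 - 17)/100) = 42.9590 m^3/s


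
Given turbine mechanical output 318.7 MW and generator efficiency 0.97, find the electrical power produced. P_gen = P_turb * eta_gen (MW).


P_gen = 318.7 * 0.97 = 309.1390 MW


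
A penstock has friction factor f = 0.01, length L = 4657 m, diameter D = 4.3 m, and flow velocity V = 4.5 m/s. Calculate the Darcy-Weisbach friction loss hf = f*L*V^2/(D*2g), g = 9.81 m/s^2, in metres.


hf = 0.01 * 4657 * 4.5^2 / (4.3 * 2 * 9.81) = 11.1780 m


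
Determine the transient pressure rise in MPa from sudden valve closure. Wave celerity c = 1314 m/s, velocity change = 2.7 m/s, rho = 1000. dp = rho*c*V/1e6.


dp = 1000 * 1314 * 2.7 / 1e6 = 3.5478 MPa


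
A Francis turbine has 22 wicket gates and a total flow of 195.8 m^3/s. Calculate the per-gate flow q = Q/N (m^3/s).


q = 195.8 / 22 = 8.9000 m^3/s


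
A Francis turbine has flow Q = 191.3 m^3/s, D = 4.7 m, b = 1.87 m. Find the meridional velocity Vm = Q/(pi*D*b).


Vm = 191.3 / (pi * 4.7 * 1.87) = 6.9283 m/s


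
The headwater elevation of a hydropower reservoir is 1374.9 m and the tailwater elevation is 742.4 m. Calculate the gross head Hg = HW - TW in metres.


Hg = 1374.9 - 742.4 = 632.5000 m


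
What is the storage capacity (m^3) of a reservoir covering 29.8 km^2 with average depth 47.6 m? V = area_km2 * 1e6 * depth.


V = 29.8 * 1e6 * 47.6 = 1.4185e+09 m^3


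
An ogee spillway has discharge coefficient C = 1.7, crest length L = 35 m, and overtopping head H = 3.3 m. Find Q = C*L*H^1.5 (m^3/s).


Q = 1.7 * 35 * 3.3^1.5 = 356.6875 m^3/s


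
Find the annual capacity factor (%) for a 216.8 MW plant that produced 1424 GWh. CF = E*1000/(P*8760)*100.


CF = 1424 * 1000 / (216.8 * 8760) * 100 = 74.9802 %


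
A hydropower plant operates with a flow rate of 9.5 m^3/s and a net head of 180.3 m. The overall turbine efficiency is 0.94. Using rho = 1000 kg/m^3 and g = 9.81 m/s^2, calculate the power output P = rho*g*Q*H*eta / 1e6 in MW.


P = 1000 * 9.81 * 9.5 * 180.3 * 0.94 / 1e6 = 15.7949 MW


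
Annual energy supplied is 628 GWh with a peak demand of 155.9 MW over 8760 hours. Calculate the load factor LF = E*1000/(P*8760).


LF = 628 * 1000 / (155.9 * 8760) = 0.4598


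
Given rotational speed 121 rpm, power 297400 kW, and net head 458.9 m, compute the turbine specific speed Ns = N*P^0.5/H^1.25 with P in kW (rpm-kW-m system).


Ns = 121 * 297400^0.5 / 458.9^1.25 = 31.0676


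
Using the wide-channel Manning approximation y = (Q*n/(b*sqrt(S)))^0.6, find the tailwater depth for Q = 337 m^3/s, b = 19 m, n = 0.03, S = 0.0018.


y = (337 * 0.03 / (19 * 0.0018^0.5))^0.6 = 4.5605 m


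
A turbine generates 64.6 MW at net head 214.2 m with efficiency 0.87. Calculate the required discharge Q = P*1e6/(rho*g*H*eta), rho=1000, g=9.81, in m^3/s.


Q = 64.6 * 1e6 / (1000 * 9.81 * 214.2 * 0.87) = 35.3366 m^3/s


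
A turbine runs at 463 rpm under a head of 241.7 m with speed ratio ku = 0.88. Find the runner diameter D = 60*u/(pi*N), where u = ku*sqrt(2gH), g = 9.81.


u = 0.88 * sqrt(2*9.81*241.7) = 60.5997 m/s
D = 60 * 60.5997 / (pi * 463) = 2.4997 m


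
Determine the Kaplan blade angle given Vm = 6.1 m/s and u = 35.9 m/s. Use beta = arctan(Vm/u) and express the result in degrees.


beta = arctan(6.1 / 35.9) = 9.6434 degrees


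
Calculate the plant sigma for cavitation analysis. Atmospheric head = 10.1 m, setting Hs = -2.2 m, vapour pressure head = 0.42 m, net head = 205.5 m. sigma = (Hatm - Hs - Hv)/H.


sigma = (10.1 - (-2.2) - 0.42) / 205.5 = 0.0578


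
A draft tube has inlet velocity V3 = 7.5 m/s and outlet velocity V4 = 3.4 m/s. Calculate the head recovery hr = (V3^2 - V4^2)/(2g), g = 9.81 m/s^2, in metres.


hr = (7.5^2 - 3.4^2) / (2*9.81) = 2.2778 m


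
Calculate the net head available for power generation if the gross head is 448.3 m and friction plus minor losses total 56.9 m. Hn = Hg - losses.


Hn = 448.3 - 56.9 = 391.4000 m


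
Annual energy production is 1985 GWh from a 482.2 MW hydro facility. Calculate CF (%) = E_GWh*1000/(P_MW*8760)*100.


CF = 1985 * 1000 / (482.2 * 8760) * 100 = 46.9926 %


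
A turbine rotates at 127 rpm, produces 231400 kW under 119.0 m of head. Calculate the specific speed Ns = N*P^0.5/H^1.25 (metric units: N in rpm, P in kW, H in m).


Ns = 127 * 231400^0.5 / 119.0^1.25 = 155.4360


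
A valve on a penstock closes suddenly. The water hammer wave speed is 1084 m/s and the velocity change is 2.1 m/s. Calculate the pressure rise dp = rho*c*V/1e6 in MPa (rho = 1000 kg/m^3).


dp = 1000 * 1084 * 2.1 / 1e6 = 2.2764 MPa


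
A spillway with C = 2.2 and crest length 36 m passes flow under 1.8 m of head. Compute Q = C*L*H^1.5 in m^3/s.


Q = 2.2 * 36 * 1.8^1.5 = 191.2643 m^3/s


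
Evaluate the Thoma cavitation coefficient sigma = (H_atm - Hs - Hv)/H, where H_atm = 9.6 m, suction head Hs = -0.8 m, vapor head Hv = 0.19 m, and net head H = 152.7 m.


sigma = (9.6 - (-0.8) - 0.19) / 152.7 = 0.0669


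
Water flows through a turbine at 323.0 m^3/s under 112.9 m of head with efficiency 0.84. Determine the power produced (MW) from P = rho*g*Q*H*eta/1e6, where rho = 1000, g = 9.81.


P = 1000 * 9.81 * 323.0 * 112.9 * 0.84 / 1e6 = 300.5002 MW


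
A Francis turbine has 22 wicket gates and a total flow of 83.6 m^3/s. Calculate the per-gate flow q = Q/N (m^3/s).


q = 83.6 / 22 = 3.8000 m^3/s


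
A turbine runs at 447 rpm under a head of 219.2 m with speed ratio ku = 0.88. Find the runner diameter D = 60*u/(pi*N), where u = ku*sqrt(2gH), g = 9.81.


u = 0.88 * sqrt(2*9.81*219.2) = 57.7102 m/s
D = 60 * 57.7102 / (pi * 447) = 2.4657 m


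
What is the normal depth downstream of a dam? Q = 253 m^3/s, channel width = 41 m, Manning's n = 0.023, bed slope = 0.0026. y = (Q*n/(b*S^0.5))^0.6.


y = (253 * 0.023 / (41 * 0.0026^0.5))^0.6 = 1.8482 m


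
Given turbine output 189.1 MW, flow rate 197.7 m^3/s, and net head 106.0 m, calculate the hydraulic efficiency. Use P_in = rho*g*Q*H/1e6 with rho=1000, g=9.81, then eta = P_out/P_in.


P_in = 1000 * 9.81 * 197.7 * 106.0 / 1e6 = 205.5803 MW
eta = 189.1 / 205.5803 = 0.9198


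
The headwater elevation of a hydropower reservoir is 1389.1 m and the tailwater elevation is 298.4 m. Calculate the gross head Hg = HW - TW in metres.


Hg = 1389.1 - 298.4 = 1090.7000 m


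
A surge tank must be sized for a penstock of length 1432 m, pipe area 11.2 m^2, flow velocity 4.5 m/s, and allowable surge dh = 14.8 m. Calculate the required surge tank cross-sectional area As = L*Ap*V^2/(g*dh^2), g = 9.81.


As = 1432 * 11.2 * 4.5^2 / (9.81 * 14.8^2) = 151.1449 m^2


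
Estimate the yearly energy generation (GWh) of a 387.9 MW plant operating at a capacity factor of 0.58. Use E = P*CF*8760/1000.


E = 387.9 * 0.58 * 8760 / 1000 = 1970.8423 GWh


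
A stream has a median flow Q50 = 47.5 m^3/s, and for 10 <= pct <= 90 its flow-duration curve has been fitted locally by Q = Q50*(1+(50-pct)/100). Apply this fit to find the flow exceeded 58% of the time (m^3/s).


Q = 47.5 * (1 + (50 - 58)/100) = 43.7000 m^3/s


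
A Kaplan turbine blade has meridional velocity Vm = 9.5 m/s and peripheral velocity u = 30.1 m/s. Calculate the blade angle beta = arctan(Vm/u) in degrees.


beta = arctan(9.5 / 30.1) = 17.5165 degrees


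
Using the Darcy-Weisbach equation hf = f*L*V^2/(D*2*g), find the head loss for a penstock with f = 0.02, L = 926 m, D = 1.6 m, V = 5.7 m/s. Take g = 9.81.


hf = 0.02 * 926 * 5.7^2 / (1.6 * 2 * 9.81) = 19.1678 m


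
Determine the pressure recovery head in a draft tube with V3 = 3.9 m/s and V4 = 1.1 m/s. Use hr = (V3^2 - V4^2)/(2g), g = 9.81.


hr = (3.9^2 - 1.1^2) / (2*9.81) = 0.7136 m


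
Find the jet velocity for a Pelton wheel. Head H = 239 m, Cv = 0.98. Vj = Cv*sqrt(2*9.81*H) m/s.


Vj = 0.98 * sqrt(2*9.81*239) = 67.1080 m/s


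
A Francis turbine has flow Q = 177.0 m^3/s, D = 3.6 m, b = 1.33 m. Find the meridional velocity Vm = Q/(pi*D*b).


Vm = 177.0 / (pi * 3.6 * 1.33) = 11.7671 m/s


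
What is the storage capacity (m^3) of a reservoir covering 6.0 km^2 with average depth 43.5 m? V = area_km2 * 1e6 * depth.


V = 6.0 * 1e6 * 43.5 = 2.6100e+08 m^3


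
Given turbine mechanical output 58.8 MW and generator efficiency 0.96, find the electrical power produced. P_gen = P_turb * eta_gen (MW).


P_gen = 58.8 * 0.96 = 56.4480 MW


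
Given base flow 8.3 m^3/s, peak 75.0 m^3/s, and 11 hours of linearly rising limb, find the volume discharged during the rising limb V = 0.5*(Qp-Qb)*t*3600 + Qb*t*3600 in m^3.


V = 0.5*(75.0 - 8.3)*11*3600 + 8.3*11*3600 = 1.6493e+06 m^3


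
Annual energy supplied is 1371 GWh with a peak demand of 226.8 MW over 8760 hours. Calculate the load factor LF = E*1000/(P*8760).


LF = 1371 * 1000 / (226.8 * 8760) = 0.6901


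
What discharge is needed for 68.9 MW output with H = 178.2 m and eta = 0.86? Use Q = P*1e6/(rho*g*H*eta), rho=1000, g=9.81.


Q = 68.9 * 1e6 / (1000 * 9.81 * 178.2 * 0.86) = 45.8294 m^3/s


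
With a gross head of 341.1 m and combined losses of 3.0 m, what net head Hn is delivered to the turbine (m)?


Hn = 341.1 - 3.0 = 338.1000 m


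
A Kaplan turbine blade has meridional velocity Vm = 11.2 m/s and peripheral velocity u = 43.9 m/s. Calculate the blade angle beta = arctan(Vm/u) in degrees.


beta = arctan(11.2 / 43.9) = 14.3123 degrees


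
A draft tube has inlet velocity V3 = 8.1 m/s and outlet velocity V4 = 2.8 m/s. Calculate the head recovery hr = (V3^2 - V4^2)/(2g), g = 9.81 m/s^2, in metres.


hr = (8.1^2 - 2.8^2) / (2*9.81) = 2.9444 m


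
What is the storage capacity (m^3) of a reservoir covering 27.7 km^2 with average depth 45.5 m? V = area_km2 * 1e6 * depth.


V = 27.7 * 1e6 * 45.5 = 1.2604e+09 m^3


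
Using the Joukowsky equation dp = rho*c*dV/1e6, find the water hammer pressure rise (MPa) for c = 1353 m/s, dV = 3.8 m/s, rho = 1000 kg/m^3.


dp = 1000 * 1353 * 3.8 / 1e6 = 5.1414 MPa


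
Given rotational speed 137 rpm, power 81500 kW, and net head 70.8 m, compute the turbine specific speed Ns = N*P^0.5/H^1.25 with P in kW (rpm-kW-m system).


Ns = 137 * 81500^0.5 / 70.8^1.25 = 190.4398


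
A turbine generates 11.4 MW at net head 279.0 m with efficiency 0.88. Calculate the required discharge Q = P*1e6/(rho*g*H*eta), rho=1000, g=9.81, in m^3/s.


Q = 11.4 * 1e6 / (1000 * 9.81 * 279.0 * 0.88) = 4.7331 m^3/s


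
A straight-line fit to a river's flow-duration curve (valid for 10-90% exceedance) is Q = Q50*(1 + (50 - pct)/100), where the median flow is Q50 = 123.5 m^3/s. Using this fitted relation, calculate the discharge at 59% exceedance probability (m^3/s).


Q = 123.5 * (1 + (50 - 59)/100) = 112.3850 m^3/s


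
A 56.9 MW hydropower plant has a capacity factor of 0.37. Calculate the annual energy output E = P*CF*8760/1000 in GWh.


E = 56.9 * 0.37 * 8760 / 1000 = 184.4243 GWh


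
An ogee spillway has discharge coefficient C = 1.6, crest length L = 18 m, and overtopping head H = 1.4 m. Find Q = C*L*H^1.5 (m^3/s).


Q = 1.6 * 18 * 1.4^1.5 = 47.7073 m^3/s


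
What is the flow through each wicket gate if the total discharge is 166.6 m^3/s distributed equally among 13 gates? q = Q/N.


q = 166.6 / 13 = 12.8154 m^3/s


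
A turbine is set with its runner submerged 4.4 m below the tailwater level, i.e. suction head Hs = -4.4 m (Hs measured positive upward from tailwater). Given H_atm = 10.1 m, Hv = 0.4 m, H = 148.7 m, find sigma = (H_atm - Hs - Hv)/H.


sigma = (10.1 - (-4.4) - 0.4) / 148.7 = 0.0948


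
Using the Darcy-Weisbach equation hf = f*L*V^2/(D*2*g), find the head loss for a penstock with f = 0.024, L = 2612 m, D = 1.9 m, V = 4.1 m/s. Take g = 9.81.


hf = 0.024 * 2612 * 4.1^2 / (1.9 * 2 * 9.81) = 28.2683 m


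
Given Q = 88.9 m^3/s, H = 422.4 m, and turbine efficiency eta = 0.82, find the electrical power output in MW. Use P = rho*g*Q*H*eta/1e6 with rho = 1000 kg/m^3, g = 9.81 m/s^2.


P = 1000 * 9.81 * 88.9 * 422.4 * 0.82 / 1e6 = 302.0707 MW


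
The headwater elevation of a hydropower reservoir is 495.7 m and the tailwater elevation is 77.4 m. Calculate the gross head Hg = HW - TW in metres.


Hg = 495.7 - 77.4 = 418.3000 m


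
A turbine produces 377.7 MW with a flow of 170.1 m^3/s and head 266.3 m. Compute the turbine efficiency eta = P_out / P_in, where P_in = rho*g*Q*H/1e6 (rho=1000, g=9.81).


P_in = 1000 * 9.81 * 170.1 * 266.3 / 1e6 = 444.3698 MW
eta = 377.7 / 444.3698 = 0.8500


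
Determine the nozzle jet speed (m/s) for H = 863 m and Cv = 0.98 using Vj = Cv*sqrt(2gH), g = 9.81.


Vj = 0.98 * sqrt(2*9.81*863) = 127.5208 m/s


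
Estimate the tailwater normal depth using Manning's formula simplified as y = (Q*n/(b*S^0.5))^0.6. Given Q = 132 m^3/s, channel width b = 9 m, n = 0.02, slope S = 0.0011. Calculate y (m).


y = (132 * 0.02 / (9 * 0.0011^0.5))^0.6 = 3.6983 m


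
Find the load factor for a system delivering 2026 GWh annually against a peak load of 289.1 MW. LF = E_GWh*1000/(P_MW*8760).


LF = 2026 * 1000 / (289.1 * 8760) = 0.8000


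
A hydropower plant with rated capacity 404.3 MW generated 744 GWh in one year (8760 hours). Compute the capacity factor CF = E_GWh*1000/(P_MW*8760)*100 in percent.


CF = 744 * 1000 / (404.3 * 8760) * 100 = 21.0071 %


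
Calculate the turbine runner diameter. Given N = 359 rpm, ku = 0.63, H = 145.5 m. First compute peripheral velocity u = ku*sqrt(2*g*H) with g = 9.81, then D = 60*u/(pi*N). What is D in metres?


u = 0.63 * sqrt(2*9.81*145.5) = 33.6606 m/s
D = 60 * 33.6606 / (pi * 359) = 1.7907 m


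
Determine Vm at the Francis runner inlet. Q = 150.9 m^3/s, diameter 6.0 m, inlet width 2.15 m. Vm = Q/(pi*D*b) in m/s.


Vm = 150.9 / (pi * 6.0 * 2.15) = 3.7235 m/s


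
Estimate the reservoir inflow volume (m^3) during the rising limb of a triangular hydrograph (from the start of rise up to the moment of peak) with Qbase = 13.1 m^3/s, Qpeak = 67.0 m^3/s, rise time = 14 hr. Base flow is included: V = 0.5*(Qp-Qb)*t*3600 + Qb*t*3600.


V = 0.5*(67.0 - 13.1)*14*3600 + 13.1*14*3600 = 2.0185e+06 m^3


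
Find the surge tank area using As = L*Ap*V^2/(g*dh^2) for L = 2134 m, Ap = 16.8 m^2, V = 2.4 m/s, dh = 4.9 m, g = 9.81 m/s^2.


As = 2134 * 16.8 * 2.4^2 / (9.81 * 4.9^2) = 876.7283 m^2


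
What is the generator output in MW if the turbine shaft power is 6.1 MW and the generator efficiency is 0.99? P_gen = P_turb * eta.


P_gen = 6.1 * 0.99 = 6.0390 MW


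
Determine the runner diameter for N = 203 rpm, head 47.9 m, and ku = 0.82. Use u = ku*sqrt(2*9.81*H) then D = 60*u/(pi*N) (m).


u = 0.82 * sqrt(2*9.81*47.9) = 25.1380 m/s
D = 60 * 25.1380 / (pi * 203) = 2.3650 m


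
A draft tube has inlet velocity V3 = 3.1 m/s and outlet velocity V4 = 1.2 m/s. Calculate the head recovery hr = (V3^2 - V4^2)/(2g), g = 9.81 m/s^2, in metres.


hr = (3.1^2 - 1.2^2) / (2*9.81) = 0.4164 m


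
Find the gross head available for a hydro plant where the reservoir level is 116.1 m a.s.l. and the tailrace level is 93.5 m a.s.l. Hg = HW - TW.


Hg = 116.1 - 93.5 = 22.6000 m


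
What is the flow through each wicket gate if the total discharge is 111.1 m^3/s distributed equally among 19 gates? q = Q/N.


q = 111.1 / 19 = 5.8474 m^3/s


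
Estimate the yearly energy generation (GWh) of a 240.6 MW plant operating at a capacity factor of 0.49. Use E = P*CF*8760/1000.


E = 240.6 * 0.49 * 8760 / 1000 = 1032.7514 GWh


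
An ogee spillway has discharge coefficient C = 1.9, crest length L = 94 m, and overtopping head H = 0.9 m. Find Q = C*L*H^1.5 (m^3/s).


Q = 1.9 * 94 * 0.9^1.5 = 152.4914 m^3/s


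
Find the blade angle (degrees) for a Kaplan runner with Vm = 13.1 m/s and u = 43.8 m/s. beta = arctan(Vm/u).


beta = arctan(13.1 / 43.8) = 16.6512 degrees


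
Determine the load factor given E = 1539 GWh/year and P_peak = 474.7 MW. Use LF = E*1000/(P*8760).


LF = 1539 * 1000 / (474.7 * 8760) = 0.3701


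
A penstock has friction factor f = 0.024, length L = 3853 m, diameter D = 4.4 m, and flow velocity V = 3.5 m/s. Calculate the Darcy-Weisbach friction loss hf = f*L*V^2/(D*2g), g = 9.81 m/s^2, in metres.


hf = 0.024 * 3853 * 3.5^2 / (4.4 * 2 * 9.81) = 13.1218 m


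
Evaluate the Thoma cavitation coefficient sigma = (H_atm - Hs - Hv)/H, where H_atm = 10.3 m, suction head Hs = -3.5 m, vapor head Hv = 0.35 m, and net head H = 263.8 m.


sigma = (10.3 - (-3.5) - 0.35) / 263.8 = 0.0510


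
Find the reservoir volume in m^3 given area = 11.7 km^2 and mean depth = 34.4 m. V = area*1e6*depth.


V = 11.7 * 1e6 * 34.4 = 4.0248e+08 m^3


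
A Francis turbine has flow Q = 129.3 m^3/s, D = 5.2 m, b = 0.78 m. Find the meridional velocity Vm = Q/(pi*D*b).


Vm = 129.3 / (pi * 5.2 * 0.78) = 10.1473 m/s


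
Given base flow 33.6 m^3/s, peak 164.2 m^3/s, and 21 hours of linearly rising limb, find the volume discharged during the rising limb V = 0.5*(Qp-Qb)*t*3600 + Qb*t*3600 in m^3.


V = 0.5*(164.2 - 33.6)*21*3600 + 33.6*21*3600 = 7.4768e+06 m^3


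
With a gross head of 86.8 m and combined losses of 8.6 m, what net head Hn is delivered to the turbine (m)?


Hn = 86.8 - 8.6 = 78.2000 m


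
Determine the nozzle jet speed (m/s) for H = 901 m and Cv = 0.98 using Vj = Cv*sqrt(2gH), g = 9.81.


Vj = 0.98 * sqrt(2*9.81*901) = 130.2981 m/s


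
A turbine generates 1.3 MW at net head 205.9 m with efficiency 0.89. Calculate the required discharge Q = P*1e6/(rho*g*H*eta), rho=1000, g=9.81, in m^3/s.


Q = 1.3 * 1e6 / (1000 * 9.81 * 205.9 * 0.89) = 0.7231 m^3/s


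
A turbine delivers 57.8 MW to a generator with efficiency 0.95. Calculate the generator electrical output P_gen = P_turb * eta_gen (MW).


P_gen = 57.8 * 0.95 = 54.9100 MW


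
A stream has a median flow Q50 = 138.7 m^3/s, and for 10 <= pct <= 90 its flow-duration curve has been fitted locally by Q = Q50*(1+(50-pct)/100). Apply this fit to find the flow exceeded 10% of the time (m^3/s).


Q = 138.7 * (1 + (50 - 10)/100) = 194.1800 m^3/s


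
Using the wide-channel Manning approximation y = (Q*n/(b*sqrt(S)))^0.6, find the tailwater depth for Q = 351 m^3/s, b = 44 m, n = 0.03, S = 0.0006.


y = (351 * 0.03 / (44 * 0.0006^0.5))^0.6 = 3.9259 m


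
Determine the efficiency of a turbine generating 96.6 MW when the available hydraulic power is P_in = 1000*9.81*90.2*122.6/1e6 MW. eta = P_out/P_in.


P_in = 1000 * 9.81 * 90.2 * 122.6 / 1e6 = 108.4841 MW
eta = 96.6 / 108.4841 = 0.8905


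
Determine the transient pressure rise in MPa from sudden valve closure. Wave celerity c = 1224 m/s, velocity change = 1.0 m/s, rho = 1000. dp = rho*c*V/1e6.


dp = 1000 * 1224 * 1.0 / 1e6 = 1.2240 MPa


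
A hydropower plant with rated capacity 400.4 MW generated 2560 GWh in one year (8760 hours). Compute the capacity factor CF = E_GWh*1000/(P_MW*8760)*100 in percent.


CF = 2560 * 1000 / (400.4 * 8760) * 100 = 72.9864 %


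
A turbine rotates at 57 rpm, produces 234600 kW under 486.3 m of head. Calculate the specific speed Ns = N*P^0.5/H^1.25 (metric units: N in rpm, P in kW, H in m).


Ns = 57 * 234600^0.5 / 486.3^1.25 = 12.0895


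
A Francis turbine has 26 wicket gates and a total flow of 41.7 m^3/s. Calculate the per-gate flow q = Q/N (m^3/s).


q = 41.7 / 26 = 1.6038 m^3/s


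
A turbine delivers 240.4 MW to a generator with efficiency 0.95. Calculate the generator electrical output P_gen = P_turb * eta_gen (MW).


P_gen = 240.4 * 0.95 = 228.3800 MW


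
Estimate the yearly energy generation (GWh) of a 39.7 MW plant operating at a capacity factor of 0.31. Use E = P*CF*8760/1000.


E = 39.7 * 0.31 * 8760 / 1000 = 107.8093 GWh


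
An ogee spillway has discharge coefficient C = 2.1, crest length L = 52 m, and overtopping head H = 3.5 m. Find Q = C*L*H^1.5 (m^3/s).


Q = 2.1 * 52 * 3.5^1.5 = 715.0307 m^3/s


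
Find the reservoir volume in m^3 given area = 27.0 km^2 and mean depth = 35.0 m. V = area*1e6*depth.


V = 27.0 * 1e6 * 35.0 = 9.4500e+08 m^3


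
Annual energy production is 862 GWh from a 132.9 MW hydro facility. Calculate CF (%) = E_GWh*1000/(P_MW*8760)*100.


CF = 862 * 1000 / (132.9 * 8760) * 100 = 74.0420 %


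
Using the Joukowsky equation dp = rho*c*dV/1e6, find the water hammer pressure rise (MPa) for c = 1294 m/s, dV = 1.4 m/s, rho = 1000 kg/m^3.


dp = 1000 * 1294 * 1.4 / 1e6 = 1.8116 MPa


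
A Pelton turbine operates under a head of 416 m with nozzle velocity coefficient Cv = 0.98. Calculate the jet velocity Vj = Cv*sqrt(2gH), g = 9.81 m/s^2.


Vj = 0.98 * sqrt(2*9.81*416) = 88.5365 m/s


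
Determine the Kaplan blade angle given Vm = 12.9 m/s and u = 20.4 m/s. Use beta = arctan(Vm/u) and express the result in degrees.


beta = arctan(12.9 / 20.4) = 32.3073 degrees


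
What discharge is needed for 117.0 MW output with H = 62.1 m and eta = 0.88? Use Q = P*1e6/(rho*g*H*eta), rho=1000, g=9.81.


Q = 117.0 * 1e6 / (1000 * 9.81 * 62.1 * 0.88) = 218.2441 m^3/s


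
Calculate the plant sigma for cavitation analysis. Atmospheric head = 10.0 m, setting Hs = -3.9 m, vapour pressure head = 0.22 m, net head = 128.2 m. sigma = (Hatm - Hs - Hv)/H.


sigma = (10.0 - (-3.9) - 0.22) / 128.2 = 0.1067


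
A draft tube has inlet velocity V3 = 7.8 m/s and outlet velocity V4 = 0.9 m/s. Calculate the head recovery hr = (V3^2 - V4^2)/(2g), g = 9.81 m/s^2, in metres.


hr = (7.8^2 - 0.9^2) / (2*9.81) = 3.0596 m


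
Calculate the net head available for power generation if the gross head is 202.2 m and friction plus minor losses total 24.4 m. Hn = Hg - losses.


Hn = 202.2 - 24.4 = 177.8000 m


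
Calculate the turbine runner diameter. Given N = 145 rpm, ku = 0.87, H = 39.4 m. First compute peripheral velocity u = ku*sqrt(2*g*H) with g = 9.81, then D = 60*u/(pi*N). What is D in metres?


u = 0.87 * sqrt(2*9.81*39.4) = 24.1889 m/s
D = 60 * 24.1889 / (pi * 145) = 3.1860 m


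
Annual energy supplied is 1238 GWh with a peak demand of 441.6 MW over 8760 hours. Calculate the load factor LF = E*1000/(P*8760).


LF = 1238 * 1000 / (441.6 * 8760) = 0.3200


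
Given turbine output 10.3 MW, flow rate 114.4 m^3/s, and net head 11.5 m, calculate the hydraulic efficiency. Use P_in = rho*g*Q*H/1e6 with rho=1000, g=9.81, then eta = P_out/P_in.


P_in = 1000 * 9.81 * 114.4 * 11.5 / 1e6 = 12.9060 MW
eta = 10.3 / 12.9060 = 0.7981


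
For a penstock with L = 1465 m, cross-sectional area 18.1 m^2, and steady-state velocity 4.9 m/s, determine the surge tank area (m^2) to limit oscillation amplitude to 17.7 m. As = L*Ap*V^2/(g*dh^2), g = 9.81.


As = 1465 * 18.1 * 4.9^2 / (9.81 * 17.7^2) = 207.1538 m^2
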